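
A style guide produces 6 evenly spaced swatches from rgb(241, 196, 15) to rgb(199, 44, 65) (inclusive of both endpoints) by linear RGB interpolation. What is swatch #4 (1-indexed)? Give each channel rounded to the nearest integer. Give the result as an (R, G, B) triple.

With 6 swatches and endpoints inclusive, swatch 4 sits at t = (4 − 1)/(6 − 1) = 3/5 ≈ 0.6.
R = 241 + 0.6 × (199 − 241) = 215.8 → 216
G = 196 + 0.6 × (44 − 196) = 104.8 → 105
B = 15 + 0.6 × (65 − 15) = 45 → 45

(216, 105, 45)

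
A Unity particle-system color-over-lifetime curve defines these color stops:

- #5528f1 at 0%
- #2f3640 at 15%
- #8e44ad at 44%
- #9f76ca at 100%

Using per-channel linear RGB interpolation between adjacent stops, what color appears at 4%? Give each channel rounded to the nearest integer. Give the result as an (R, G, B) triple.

(75, 44, 194)

4% lies between the 0% and 15% stops, so the local fraction is t = (4 − 0)/(15 − 0) = 4/15 ≈ 0.2667.
#5528f1 → (85, 40, 241); #2f3640 → (47, 54, 64).
R = 85 + 0.2667 × (47 − 85) = 74.865 → 75
G = 40 + 0.2667 × (54 − 40) = 43.734 → 44
B = 241 + 0.2667 × (64 − 241) = 193.794 → 194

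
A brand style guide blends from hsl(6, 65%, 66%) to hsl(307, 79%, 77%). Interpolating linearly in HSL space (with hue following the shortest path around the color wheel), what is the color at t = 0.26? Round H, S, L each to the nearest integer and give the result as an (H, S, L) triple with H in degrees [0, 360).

(351, 69, 69)

Hue: 307 − 6 = 301°, but |301| > 180 so the shorter arc goes the other way: Δh = 301 − 360 = -59°.
H = 6 + 0.26 × (-59) = -9.34 → -9 → -9 mod 360 = 351°
S = 65 + 0.26 × (79 − 65) = 68.64 → 69%
L = 66 + 0.26 × (77 − 66) = 68.86 → 69%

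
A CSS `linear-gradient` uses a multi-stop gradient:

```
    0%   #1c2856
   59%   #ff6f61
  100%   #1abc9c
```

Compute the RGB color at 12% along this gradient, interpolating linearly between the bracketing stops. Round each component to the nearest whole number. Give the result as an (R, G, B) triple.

12% lies between the 0% and 59% stops, so the local fraction is t = (12 − 0)/(59 − 0) = 12/59 ≈ 0.2034.
#1c2856 → (28, 40, 86); #ff6f61 → (255, 111, 97).
R = 28 + 0.2034 × (255 − 28) = 74.172 → 74
G = 40 + 0.2034 × (111 − 40) = 54.441 → 54
B = 86 + 0.2034 × (97 − 86) = 88.237 → 88

(74, 54, 88)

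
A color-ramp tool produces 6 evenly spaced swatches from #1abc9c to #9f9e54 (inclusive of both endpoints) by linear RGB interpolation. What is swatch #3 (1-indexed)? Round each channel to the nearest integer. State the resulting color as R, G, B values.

With 6 swatches and endpoints inclusive, swatch 3 sits at t = (3 − 1)/(6 − 1) = 2/5 ≈ 0.4.
#1abc9c → (26, 188, 156); #9f9e54 → (159, 158, 84).
R = 26 + 0.4 × (159 − 26) = 79.2 → 79
G = 188 + 0.4 × (158 − 188) = 176 → 176
B = 156 + 0.4 × (84 − 156) = 127.2 → 127

(79, 176, 127)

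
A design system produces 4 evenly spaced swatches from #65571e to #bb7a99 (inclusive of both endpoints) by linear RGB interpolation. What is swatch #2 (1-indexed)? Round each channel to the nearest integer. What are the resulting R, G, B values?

With 4 swatches and endpoints inclusive, swatch 2 sits at t = (2 − 1)/(4 − 1) = 1/3 ≈ 0.3333.
#65571e → (101, 87, 30); #bb7a99 → (187, 122, 153).
R = 101 + 0.3333 × (187 − 101) = 129.664 → 130
G = 87 + 0.3333 × (122 − 87) = 98.665 → 99
B = 30 + 0.3333 × (153 − 30) = 70.996 → 71

(130, 99, 71)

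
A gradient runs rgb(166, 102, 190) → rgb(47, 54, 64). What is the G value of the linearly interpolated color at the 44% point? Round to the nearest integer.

81

G = 102 + 0.44 × (54 − 102) = 80.88 → 81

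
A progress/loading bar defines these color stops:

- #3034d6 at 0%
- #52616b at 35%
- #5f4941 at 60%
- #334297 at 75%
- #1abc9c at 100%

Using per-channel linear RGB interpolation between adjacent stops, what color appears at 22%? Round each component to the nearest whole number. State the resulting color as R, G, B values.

(69, 80, 147)

22% lies between the 0% and 35% stops, so the local fraction is t = (22 − 0)/(35 − 0) = 22/35 ≈ 0.6286.
#3034d6 → (48, 52, 214); #52616b → (82, 97, 107).
R = 48 + 0.6286 × (82 − 48) = 69.372 → 69
G = 52 + 0.6286 × (97 − 52) = 80.287 → 80
B = 214 + 0.6286 × (107 − 214) = 146.74 → 147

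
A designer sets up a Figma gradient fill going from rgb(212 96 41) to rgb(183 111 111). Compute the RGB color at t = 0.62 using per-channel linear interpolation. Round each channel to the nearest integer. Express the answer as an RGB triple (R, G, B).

(194, 105, 84)

R = 212 + 0.62 × (183 − 212) = 212 + 0.62 × -29 = 194.02 → 194
G = 96 + 0.62 × (111 − 96) = 96 + 0.62 × 15 = 105.3 → 105
B = 41 + 0.62 × (111 − 41) = 41 + 0.62 × 70 = 84.4 → 84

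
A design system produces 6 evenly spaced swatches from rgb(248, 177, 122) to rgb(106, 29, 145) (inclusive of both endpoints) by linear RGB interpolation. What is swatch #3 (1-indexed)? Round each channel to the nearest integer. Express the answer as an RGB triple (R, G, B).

(191, 118, 131)

With 6 swatches and endpoints inclusive, swatch 3 sits at t = (3 − 1)/(6 − 1) = 2/5 ≈ 0.4.
R = 248 + 0.4 × (106 − 248) = 191.2 → 191
G = 177 + 0.4 × (29 − 177) = 117.8 → 118
B = 122 + 0.4 × (145 − 122) = 131.2 → 131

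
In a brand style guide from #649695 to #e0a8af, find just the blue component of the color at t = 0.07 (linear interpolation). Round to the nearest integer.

B₁ = 149 (from #649695), B₂ = 175 (from #e0a8af).
B = 149 + 0.07 × (175 − 149) = 150.82 → 151

151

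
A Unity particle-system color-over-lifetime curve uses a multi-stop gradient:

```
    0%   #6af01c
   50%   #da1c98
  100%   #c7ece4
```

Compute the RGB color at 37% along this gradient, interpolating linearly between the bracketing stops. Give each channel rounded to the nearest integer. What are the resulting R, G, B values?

(189, 83, 120)

37% lies between the 0% and 50% stops, so the local fraction is t = (37 − 0)/(50 − 0) = 37/50 ≈ 0.74.
#6af01c → (106, 240, 28); #da1c98 → (218, 28, 152).
R = 106 + 0.74 × (218 − 106) = 188.88 → 189
G = 240 + 0.74 × (28 − 240) = 83.12 → 83
B = 28 + 0.74 × (152 − 28) = 119.76 → 120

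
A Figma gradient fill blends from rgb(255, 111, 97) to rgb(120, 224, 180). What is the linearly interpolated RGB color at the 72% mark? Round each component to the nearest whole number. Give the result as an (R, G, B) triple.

72% corresponds to t = 0.72.
R = 255 + 0.72 × (120 − 255) = 255 + 0.72 × -135 = 157.8 → 158
G = 111 + 0.72 × (224 − 111) = 111 + 0.72 × 113 = 192.36 → 192
B = 97 + 0.72 × (180 − 97) = 97 + 0.72 × 83 = 156.76 → 157
So the blended color is (158, 192, 157), about #9ec09d.

(158, 192, 157)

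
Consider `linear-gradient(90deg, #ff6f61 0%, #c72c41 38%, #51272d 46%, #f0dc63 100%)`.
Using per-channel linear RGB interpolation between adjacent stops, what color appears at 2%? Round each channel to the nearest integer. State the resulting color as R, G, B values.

(252, 107, 95)

2% lies between the 0% and 38% stops, so the local fraction is t = (2 − 0)/(38 − 0) = 2/38 ≈ 0.0526.
#ff6f61 → (255, 111, 97); #c72c41 → (199, 44, 65).
R = 255 + 0.0526 × (199 − 255) = 252.054 → 252
G = 111 + 0.0526 × (44 − 111) = 107.476 → 107
B = 97 + 0.0526 × (65 − 97) = 95.317 → 95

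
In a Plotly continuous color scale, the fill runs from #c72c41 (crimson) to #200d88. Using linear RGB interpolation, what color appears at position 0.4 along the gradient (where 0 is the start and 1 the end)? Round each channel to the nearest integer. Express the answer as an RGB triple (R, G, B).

#c72c41 → (199, 44, 65); #200d88 → (32, 13, 136).
R = 199 + 0.4 × (32 − 199) = 199 + 0.4 × -167 = 132.2 → 132
G = 44 + 0.4 × (13 − 44) = 44 + 0.4 × -31 = 31.6 → 32
B = 65 + 0.4 × (136 − 65) = 65 + 0.4 × 71 = 93.4 → 93

(132, 32, 93)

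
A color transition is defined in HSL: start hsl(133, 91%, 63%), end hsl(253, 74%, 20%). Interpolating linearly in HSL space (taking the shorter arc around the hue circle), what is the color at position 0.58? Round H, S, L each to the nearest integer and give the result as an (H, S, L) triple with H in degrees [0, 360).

Hue arc: Δh = 253 − 133 = 120° (|Δh| ≤ 180, already the shorter path).
H = 133 + 0.58 × (120) = 202.6 → 203°
S = 91 + 0.58 × (74 − 91) = 81.14 → 81%
L = 63 + 0.58 × (20 − 63) = 38.06 → 38%

(203, 81, 38)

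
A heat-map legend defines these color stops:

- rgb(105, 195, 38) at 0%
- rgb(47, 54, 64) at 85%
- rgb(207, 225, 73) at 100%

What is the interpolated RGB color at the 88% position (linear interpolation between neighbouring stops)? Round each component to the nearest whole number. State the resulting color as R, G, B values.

88% lies between the 85% and 100% stops, so the local fraction is t = (88 − 85)/(100 − 85) = 3/15 ≈ 0.2.
R = 47 + 0.2 × (207 − 47) = 79 → 79
G = 54 + 0.2 × (225 − 54) = 88.2 → 88
B = 64 + 0.2 × (73 − 64) = 65.8 → 66

(79, 88, 66)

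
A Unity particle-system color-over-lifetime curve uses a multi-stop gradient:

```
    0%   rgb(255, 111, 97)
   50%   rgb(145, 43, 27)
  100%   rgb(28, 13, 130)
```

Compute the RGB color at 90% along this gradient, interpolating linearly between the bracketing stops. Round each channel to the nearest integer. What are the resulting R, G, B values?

(51, 19, 109)

90% lies between the 50% and 100% stops, so the local fraction is t = (90 − 50)/(100 − 50) = 40/50 ≈ 0.8.
R = 145 + 0.8 × (28 − 145) = 51.4 → 51
G = 43 + 0.8 × (13 − 43) = 19 → 19
B = 27 + 0.8 × (130 − 27) = 109.4 → 109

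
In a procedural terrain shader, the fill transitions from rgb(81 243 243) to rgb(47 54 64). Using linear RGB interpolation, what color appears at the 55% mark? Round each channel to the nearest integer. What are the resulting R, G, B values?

(62, 139, 145)

55% corresponds to t = 0.55.
R = 81 + 0.55 × (47 − 81) = 81 + 0.55 × -34 = 62.3 → 62
G = 243 + 0.55 × (54 − 243) = 243 + 0.55 × -189 = 139.05 → 139
B = 243 + 0.55 × (64 − 243) = 243 + 0.55 × -179 = 144.55 → 145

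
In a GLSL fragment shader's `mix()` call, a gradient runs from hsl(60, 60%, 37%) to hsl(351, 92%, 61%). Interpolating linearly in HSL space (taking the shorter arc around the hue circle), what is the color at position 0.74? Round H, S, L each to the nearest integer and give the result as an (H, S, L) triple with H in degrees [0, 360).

(9, 84, 55)

Hue: 351 − 60 = 291°, but |291| > 180 so the shorter arc goes the other way: Δh = 291 − 360 = -69°.
H = 60 + 0.74 × (-69) = 8.94 → 9°
S = 60 + 0.74 × (92 − 60) = 83.68 → 84%
L = 37 + 0.74 × (61 − 37) = 54.76 → 55%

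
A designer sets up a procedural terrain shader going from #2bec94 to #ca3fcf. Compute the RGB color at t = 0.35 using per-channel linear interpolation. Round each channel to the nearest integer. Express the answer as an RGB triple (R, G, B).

#2bec94 → (43, 236, 148); #ca3fcf → (202, 63, 207).
R = 43 + 0.35 × (202 − 43) = 43 + 0.35 × 159 = 98.65 → 99
G = 236 + 0.35 × (63 − 236) = 236 + 0.35 × -173 = 175.45 → 175
B = 148 + 0.35 × (207 − 148) = 148 + 0.35 × 59 = 168.65 → 169

(99, 175, 169)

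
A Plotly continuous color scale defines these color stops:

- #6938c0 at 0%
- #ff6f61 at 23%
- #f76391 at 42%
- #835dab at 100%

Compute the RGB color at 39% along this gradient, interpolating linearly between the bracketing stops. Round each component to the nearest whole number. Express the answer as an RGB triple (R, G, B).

39% lies between the 23% and 42% stops, so the local fraction is t = (39 − 23)/(42 − 23) = 16/19 ≈ 0.8421.
#ff6f61 → (255, 111, 97); #f76391 → (247, 99, 145).
R = 255 + 0.8421 × (247 − 255) = 248.263 → 248
G = 111 + 0.8421 × (99 − 111) = 100.895 → 101
B = 97 + 0.8421 × (145 − 97) = 137.421 → 137

(248, 101, 137)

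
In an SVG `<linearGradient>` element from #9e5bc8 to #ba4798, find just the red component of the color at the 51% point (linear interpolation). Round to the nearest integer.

R₁ = 158 (from #9e5bc8), R₂ = 186 (from #ba4798).
R = 158 + 0.51 × (186 − 158) = 172.28 → 172

172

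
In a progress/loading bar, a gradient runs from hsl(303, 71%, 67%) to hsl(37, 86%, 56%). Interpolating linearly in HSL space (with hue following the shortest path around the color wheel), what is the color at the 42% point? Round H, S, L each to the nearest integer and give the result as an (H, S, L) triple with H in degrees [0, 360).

Hue: 37 − 303 = -266°, but |-266| > 180 so the shorter arc goes the other way: Δh = -266 + 360 = 94°.
H = 303 + 0.42 × (94) = 342.48 → 342°
S = 71 + 0.42 × (86 − 71) = 77.3 → 77%
L = 67 + 0.42 × (56 − 67) = 62.38 → 62%

(342, 77, 62)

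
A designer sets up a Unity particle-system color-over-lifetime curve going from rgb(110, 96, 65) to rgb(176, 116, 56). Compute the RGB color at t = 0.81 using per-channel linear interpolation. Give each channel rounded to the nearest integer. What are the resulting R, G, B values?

(163, 112, 58)

R = 110 + 0.81 × (176 − 110) = 110 + 0.81 × 66 = 163.46 → 163
G = 96 + 0.81 × (116 − 96) = 96 + 0.81 × 20 = 112.2 → 112
B = 65 + 0.81 × (56 − 65) = 65 + 0.81 × -9 = 57.71 → 58
So the blended color is (163, 112, 58), about #a3703a.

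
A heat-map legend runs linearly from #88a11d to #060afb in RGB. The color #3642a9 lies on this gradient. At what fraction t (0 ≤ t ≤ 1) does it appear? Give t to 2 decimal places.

0.63

Invert the lerp on the B channel (largest span, 222): t = (169 − 29) / (251 − 29) = 140/222 = 0.63063.
Check on R: (54 − 136)/(6 − 136) = 0.6308 ✓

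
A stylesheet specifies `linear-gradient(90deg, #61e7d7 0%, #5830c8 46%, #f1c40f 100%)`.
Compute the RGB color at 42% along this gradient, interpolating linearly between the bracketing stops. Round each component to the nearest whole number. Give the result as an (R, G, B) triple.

42% lies between the 0% and 46% stops, so the local fraction is t = (42 − 0)/(46 − 0) = 42/46 ≈ 0.913.
#61e7d7 → (97, 231, 215); #5830c8 → (88, 48, 200).
R = 97 + 0.913 × (88 − 97) = 88.783 → 89
G = 231 + 0.913 × (48 − 231) = 63.921 → 64
B = 215 + 0.913 × (200 − 215) = 201.305 → 201

(89, 64, 201)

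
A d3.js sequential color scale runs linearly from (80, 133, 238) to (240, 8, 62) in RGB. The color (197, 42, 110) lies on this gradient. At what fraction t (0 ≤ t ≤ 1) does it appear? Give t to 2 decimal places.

Invert the lerp on the B channel (largest span, 176): t = (110 − 238) / (62 − 238) = -128/-176 = 0.72727.
Check on R: (197 − 80)/(240 − 80) = 0.7312 ✓

0.73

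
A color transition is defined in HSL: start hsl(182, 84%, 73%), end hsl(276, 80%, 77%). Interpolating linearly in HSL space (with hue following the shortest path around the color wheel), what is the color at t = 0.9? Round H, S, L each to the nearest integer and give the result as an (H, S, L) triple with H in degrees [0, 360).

(267, 80, 77)

Hue arc: Δh = 276 − 182 = 94° (|Δh| ≤ 180, already the shorter path).
H = 182 + 0.9 × (94) = 266.6 → 267°
S = 84 + 0.9 × (80 − 84) = 80.4 → 80%
L = 73 + 0.9 × (77 − 73) = 76.6 → 77%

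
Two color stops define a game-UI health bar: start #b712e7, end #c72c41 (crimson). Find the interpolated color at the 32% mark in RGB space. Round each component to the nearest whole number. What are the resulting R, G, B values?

#b712e7 → (183, 18, 231); #c72c41 → (199, 44, 65).
32% corresponds to t = 0.32.
R = 183 + 0.32 × (199 − 183) = 183 + 0.32 × 16 = 188.12 → 188
G = 18 + 0.32 × (44 − 18) = 18 + 0.32 × 26 = 26.32 → 26
B = 231 + 0.32 × (65 − 231) = 231 + 0.32 × -166 = 177.88 → 178
So the blended color is (188, 26, 178), about #bc1ab2.

(188, 26, 178)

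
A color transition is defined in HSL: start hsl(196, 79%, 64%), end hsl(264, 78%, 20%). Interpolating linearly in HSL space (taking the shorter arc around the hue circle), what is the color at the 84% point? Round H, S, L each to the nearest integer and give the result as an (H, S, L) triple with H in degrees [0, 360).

(253, 78, 27)

Hue arc: Δh = 264 − 196 = 68° (|Δh| ≤ 180, already the shorter path).
H = 196 + 0.84 × (68) = 253.12 → 253°
S = 79 + 0.84 × (78 − 79) = 78.16 → 78%
L = 64 + 0.84 × (20 − 64) = 27.04 → 27%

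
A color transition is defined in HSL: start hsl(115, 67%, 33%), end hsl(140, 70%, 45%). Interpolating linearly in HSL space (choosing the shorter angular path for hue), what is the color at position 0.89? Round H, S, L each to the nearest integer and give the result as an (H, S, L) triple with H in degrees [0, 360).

Hue arc: Δh = 140 − 115 = 25° (|Δh| ≤ 180, already the shorter path).
H = 115 + 0.89 × (25) = 137.25 → 137°
S = 67 + 0.89 × (70 − 67) = 69.67 → 70%
L = 33 + 0.89 × (45 − 33) = 43.68 → 44%

(137, 70, 44)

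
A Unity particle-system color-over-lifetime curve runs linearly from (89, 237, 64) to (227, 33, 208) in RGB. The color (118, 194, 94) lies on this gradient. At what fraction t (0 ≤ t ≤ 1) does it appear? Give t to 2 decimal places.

Invert the lerp on the G channel (largest span, 204): t = (194 − 237) / (33 − 237) = -43/-204 = 0.21078.
Check on R: (118 − 89)/(227 − 89) = 0.2101 ✓

0.21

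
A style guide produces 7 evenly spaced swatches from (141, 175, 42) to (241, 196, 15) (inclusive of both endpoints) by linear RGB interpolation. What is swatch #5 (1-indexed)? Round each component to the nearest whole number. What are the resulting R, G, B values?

(208, 189, 24)

With 7 swatches and endpoints inclusive, swatch 5 sits at t = (5 − 1)/(7 − 1) = 4/6 ≈ 0.6667.
R = 141 + 0.6667 × (241 − 141) = 207.67 → 208
G = 175 + 0.6667 × (196 − 175) = 189.001 → 189
B = 42 + 0.6667 × (15 − 42) = 23.999 → 24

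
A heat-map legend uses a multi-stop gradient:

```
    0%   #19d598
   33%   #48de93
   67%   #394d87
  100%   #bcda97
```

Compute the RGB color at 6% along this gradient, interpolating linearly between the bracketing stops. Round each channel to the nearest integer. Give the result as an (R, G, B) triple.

6% lies between the 0% and 33% stops, so the local fraction is t = (6 − 0)/(33 − 0) = 6/33 ≈ 0.1818.
#19d598 → (25, 213, 152); #48de93 → (72, 222, 147).
R = 25 + 0.1818 × (72 − 25) = 33.545 → 34
G = 213 + 0.1818 × (222 − 213) = 214.636 → 215
B = 152 + 0.1818 × (147 − 152) = 151.091 → 151

(34, 215, 151)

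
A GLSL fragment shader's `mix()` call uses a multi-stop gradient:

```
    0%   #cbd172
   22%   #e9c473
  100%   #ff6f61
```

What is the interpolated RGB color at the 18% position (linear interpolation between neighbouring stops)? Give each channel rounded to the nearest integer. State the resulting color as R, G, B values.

18% lies between the 0% and 22% stops, so the local fraction is t = (18 − 0)/(22 − 0) = 18/22 ≈ 0.8182.
#cbd172 → (203, 209, 114); #e9c473 → (233, 196, 115).
R = 203 + 0.8182 × (233 − 203) = 227.546 → 228
G = 209 + 0.8182 × (196 − 209) = 198.363 → 198
B = 114 + 0.8182 × (115 − 114) = 114.818 → 115

(228, 198, 115)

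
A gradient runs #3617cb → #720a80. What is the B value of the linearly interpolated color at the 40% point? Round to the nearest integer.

B₁ = 203 (from #3617cb), B₂ = 128 (from #720a80).
B = 203 + 0.4 × (128 − 203) = 173 → 173

173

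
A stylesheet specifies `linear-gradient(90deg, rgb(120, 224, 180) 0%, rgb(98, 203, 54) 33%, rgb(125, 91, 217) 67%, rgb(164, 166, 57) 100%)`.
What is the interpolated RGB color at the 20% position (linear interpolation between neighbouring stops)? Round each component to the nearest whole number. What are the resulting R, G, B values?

(107, 211, 104)

20% lies between the 0% and 33% stops, so the local fraction is t = (20 − 0)/(33 − 0) = 20/33 ≈ 0.6061.
R = 120 + 0.6061 × (98 − 120) = 106.666 → 107
G = 224 + 0.6061 × (203 − 224) = 211.272 → 211
B = 180 + 0.6061 × (54 − 180) = 103.631 → 104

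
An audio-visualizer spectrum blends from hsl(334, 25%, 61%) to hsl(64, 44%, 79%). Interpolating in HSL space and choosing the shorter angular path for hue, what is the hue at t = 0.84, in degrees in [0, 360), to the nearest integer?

50

Hue: 64 − 334 = -270°, but |-270| > 180 so the shorter arc goes the other way: Δh = -270 + 360 = 90°.
H = 334 + 0.84 × (90) = 409.6 → 410 → 410 mod 360 = 50°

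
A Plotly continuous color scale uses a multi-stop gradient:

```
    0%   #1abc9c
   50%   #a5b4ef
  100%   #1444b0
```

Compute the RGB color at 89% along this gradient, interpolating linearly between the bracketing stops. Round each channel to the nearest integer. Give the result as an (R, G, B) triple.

89% lies between the 50% and 100% stops, so the local fraction is t = (89 − 50)/(100 − 50) = 39/50 ≈ 0.78.
#a5b4ef → (165, 180, 239); #1444b0 → (20, 68, 176).
R = 165 + 0.78 × (20 − 165) = 51.9 → 52
G = 180 + 0.78 × (68 − 180) = 92.64 → 93
B = 239 + 0.78 × (176 − 239) = 189.86 → 190

(52, 93, 190)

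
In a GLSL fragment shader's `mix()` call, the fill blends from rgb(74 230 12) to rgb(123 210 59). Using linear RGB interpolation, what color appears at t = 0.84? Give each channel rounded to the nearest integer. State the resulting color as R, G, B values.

(115, 213, 51)

R = 74 + 0.84 × (123 − 74) = 74 + 0.84 × 49 = 115.16 → 115
G = 230 + 0.84 × (210 − 230) = 230 + 0.84 × -20 = 213.2 → 213
B = 12 + 0.84 × (59 − 12) = 12 + 0.84 × 47 = 51.48 → 51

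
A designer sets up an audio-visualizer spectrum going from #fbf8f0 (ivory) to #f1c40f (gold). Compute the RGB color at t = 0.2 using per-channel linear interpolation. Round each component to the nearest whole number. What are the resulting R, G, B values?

(249, 238, 195)

#fbf8f0 → (251, 248, 240); #f1c40f → (241, 196, 15).
R = 251 + 0.2 × (241 − 251) = 251 + 0.2 × -10 = 249 → 249
G = 248 + 0.2 × (196 − 248) = 248 + 0.2 × -52 = 237.6 → 238
B = 240 + 0.2 × (15 − 240) = 240 + 0.2 × -225 = 195 → 195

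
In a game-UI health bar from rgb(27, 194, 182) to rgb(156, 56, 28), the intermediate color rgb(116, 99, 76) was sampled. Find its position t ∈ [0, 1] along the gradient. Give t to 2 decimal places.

Invert the lerp on the B channel (largest span, 154): t = (76 − 182) / (28 − 182) = -106/-154 = 0.68831.
Check on R: (116 − 27)/(156 − 27) = 0.6899 ✓

0.69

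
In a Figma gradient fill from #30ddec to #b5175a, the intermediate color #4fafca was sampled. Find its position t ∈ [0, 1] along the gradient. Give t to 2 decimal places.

Invert the lerp on the G channel (largest span, 198): t = (175 − 221) / (23 − 221) = -46/-198 = 0.23232.
Check on R: (79 − 48)/(181 − 48) = 0.2331 ✓

0.23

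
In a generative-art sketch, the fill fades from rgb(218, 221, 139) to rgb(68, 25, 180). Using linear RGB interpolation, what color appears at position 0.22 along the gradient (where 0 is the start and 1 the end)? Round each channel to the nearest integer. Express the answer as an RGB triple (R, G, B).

(185, 178, 148)

R = 218 + 0.22 × (68 − 218) = 218 + 0.22 × -150 = 185 → 185
G = 221 + 0.22 × (25 − 221) = 221 + 0.22 × -196 = 177.88 → 178
B = 139 + 0.22 × (180 − 139) = 139 + 0.22 × 41 = 148.02 → 148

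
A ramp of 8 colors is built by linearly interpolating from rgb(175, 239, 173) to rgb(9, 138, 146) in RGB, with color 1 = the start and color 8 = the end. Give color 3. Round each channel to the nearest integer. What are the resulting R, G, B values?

(128, 210, 165)

With 8 swatches and endpoints inclusive, swatch 3 sits at t = (3 − 1)/(8 − 1) = 2/7 ≈ 0.2857.
R = 175 + 0.2857 × (9 − 175) = 127.574 → 128
G = 239 + 0.2857 × (138 − 239) = 210.144 → 210
B = 173 + 0.2857 × (146 − 173) = 165.286 → 165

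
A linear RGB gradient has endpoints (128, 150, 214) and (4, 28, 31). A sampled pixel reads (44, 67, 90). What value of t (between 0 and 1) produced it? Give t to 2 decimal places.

Invert the lerp on the B channel (largest span, 183): t = (90 − 214) / (31 − 214) = -124/-183 = 0.6776.
Check on R: (44 − 128)/(4 − 128) = 0.6774 ✓

0.68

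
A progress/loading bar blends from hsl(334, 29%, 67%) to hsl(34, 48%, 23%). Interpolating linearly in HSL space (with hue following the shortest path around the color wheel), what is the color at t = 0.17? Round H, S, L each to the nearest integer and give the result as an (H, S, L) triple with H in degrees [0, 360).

Hue: 34 − 334 = -300°, but |-300| > 180 so the shorter arc goes the other way: Δh = -300 + 360 = 60°.
H = 334 + 0.17 × (60) = 344.2 → 344°
S = 29 + 0.17 × (48 − 29) = 32.23 → 32%
L = 67 + 0.17 × (23 − 67) = 59.52 → 60%

(344, 32, 60)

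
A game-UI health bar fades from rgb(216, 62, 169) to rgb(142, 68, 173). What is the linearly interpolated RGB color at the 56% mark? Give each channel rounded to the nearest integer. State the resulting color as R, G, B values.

(175, 65, 171)

56% corresponds to t = 0.56.
R = 216 + 0.56 × (142 − 216) = 216 + 0.56 × -74 = 174.56 → 175
G = 62 + 0.56 × (68 − 62) = 62 + 0.56 × 6 = 65.36 → 65
B = 169 + 0.56 × (173 − 169) = 169 + 0.56 × 4 = 171.24 → 171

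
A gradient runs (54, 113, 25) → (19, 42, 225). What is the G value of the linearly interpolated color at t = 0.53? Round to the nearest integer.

75

G = 113 + 0.53 × (42 − 113) = 75.37 → 75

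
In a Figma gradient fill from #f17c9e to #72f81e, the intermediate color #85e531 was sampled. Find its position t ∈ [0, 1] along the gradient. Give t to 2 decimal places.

0.85

Invert the lerp on the B channel (largest span, 128): t = (49 − 158) / (30 − 158) = -109/-128 = 0.85156.
Check on R: (133 − 241)/(114 − 241) = 0.8504 ✓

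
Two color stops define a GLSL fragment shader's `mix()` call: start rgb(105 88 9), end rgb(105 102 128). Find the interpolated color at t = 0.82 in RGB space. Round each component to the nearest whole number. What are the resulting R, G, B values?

R = 105 + 0.82 × (105 − 105) = 105 + 0.82 × 0 = 105 → 105
G = 88 + 0.82 × (102 − 88) = 88 + 0.82 × 14 = 99.48 → 99
B = 9 + 0.82 × (128 − 9) = 9 + 0.82 × 119 = 106.58 → 107

(105, 99, 107)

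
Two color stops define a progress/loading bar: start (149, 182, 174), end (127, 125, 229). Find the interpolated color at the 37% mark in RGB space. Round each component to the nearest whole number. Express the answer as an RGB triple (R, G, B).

(141, 161, 194)

37% corresponds to t = 0.37.
R = 149 + 0.37 × (127 − 149) = 149 + 0.37 × -22 = 140.86 → 141
G = 182 + 0.37 × (125 − 182) = 182 + 0.37 × -57 = 160.91 → 161
B = 174 + 0.37 × (229 − 174) = 174 + 0.37 × 55 = 194.35 → 194
So the blended color is (141, 161, 194), about #8da1c2.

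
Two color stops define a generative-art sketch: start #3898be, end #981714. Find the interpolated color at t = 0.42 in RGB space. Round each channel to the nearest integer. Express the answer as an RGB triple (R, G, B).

#3898be → (56, 152, 190); #981714 → (152, 23, 20).
R = 56 + 0.42 × (152 − 56) = 56 + 0.42 × 96 = 96.32 → 96
G = 152 + 0.42 × (23 − 152) = 152 + 0.42 × -129 = 97.82 → 98
B = 190 + 0.42 × (20 − 190) = 190 + 0.42 × -170 = 118.6 → 119

(96, 98, 119)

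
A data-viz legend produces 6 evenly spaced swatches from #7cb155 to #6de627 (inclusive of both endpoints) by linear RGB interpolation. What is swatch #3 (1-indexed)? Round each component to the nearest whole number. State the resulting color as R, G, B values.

With 6 swatches and endpoints inclusive, swatch 3 sits at t = (3 − 1)/(6 − 1) = 2/5 ≈ 0.4.
#7cb155 → (124, 177, 85); #6de627 → (109, 230, 39).
R = 124 + 0.4 × (109 − 124) = 118 → 118
G = 177 + 0.4 × (230 − 177) = 198.2 → 198
B = 85 + 0.4 × (39 − 85) = 66.6 → 67

(118, 198, 67)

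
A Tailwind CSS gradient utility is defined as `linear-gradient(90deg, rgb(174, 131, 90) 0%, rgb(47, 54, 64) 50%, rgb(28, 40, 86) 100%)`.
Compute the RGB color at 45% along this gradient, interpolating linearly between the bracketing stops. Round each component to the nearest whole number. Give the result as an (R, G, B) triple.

(60, 62, 67)

45% lies between the 0% and 50% stops, so the local fraction is t = (45 − 0)/(50 − 0) = 45/50 ≈ 0.9.
R = 174 + 0.9 × (47 − 174) = 59.7 → 60
G = 131 + 0.9 × (54 − 131) = 61.7 → 62
B = 90 + 0.9 × (64 − 90) = 66.6 → 67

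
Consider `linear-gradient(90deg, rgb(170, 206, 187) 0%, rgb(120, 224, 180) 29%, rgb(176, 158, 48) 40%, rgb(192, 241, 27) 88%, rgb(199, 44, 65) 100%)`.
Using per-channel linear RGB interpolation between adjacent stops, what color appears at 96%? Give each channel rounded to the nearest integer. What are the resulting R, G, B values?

(197, 110, 52)

96% lies between the 88% and 100% stops, so the local fraction is t = (96 − 88)/(100 − 88) = 8/12 ≈ 0.6667.
R = 192 + 0.6667 × (199 − 192) = 196.667 → 197
G = 241 + 0.6667 × (44 − 241) = 109.66 → 110
B = 27 + 0.6667 × (65 − 27) = 52.335 → 52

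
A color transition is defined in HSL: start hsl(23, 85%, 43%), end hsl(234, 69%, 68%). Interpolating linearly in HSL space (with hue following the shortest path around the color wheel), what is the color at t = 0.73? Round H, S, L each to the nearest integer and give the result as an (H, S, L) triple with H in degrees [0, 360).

Hue: 234 − 23 = 211°, but |211| > 180 so the shorter arc goes the other way: Δh = 211 − 360 = -149°.
H = 23 + 0.73 × (-149) = -85.77 → -86 → -86 mod 360 = 274°
S = 85 + 0.73 × (69 − 85) = 73.32 → 73%
L = 43 + 0.73 × (68 − 43) = 61.25 → 61%

(274, 73, 61)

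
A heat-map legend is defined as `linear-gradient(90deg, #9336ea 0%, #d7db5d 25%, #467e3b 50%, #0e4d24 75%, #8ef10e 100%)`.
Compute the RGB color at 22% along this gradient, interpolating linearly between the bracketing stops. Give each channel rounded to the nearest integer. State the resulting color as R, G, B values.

(207, 199, 110)

22% lies between the 0% and 25% stops, so the local fraction is t = (22 − 0)/(25 − 0) = 22/25 ≈ 0.88.
#9336ea → (147, 54, 234); #d7db5d → (215, 219, 93).
R = 147 + 0.88 × (215 − 147) = 206.84 → 207
G = 54 + 0.88 × (219 − 54) = 199.2 → 199
B = 234 + 0.88 × (93 − 234) = 109.92 → 110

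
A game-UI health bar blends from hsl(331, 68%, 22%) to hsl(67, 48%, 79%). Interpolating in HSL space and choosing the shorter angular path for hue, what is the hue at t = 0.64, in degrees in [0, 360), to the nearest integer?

32

Hue: 67 − 331 = -264°, but |-264| > 180 so the shorter arc goes the other way: Δh = -264 + 360 = 96°.
H = 331 + 0.64 × (96) = 392.44 → 392 → 392 mod 360 = 32°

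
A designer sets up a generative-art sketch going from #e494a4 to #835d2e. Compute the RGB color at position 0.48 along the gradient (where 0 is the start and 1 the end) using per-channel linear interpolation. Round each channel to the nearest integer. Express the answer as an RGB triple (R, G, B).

#e494a4 → (228, 148, 164); #835d2e → (131, 93, 46).
R = 228 + 0.48 × (131 − 228) = 228 + 0.48 × -97 = 181.44 → 181
G = 148 + 0.48 × (93 − 148) = 148 + 0.48 × -55 = 121.6 → 122
B = 164 + 0.48 × (46 − 164) = 164 + 0.48 × -118 = 107.36 → 107

(181, 122, 107)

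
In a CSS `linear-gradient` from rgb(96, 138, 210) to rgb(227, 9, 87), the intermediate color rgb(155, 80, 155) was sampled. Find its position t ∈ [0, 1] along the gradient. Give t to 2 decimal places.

Invert the lerp on the R channel (largest span, 131): t = (155 − 96) / (227 − 96) = 59/131 = 0.45038.
Check on G: (80 − 138)/(9 − 138) = 0.4496 ✓

0.45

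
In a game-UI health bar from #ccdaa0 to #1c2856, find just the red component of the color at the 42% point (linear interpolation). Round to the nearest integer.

R₁ = 204 (from #ccdaa0), R₂ = 28 (from #1c2856).
R = 204 + 0.42 × (28 − 204) = 130.08 → 130

130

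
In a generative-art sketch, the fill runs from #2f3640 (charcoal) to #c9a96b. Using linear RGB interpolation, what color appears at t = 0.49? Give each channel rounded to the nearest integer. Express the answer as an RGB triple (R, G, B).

#2f3640 → (47, 54, 64); #c9a96b → (201, 169, 107).
R = 47 + 0.49 × (201 − 47) = 47 + 0.49 × 154 = 122.46 → 122
G = 54 + 0.49 × (169 − 54) = 54 + 0.49 × 115 = 110.35 → 110
B = 64 + 0.49 × (107 − 64) = 64 + 0.49 × 43 = 85.07 → 85

(122, 110, 85)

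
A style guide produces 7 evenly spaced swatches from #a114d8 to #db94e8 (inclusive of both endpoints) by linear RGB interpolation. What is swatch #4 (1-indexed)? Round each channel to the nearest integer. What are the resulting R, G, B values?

(190, 84, 224)

With 7 swatches and endpoints inclusive, swatch 4 sits at t = (4 − 1)/(7 − 1) = 3/6 ≈ 0.5.
#a114d8 → (161, 20, 216); #db94e8 → (219, 148, 232).
R = 161 + 0.5 × (219 − 161) = 190 → 190
G = 20 + 0.5 × (148 − 20) = 84 → 84
B = 216 + 0.5 × (232 − 216) = 224 → 224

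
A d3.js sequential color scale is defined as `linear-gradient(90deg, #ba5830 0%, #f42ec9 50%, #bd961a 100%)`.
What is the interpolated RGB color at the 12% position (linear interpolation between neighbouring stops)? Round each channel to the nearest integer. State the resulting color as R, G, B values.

12% lies between the 0% and 50% stops, so the local fraction is t = (12 − 0)/(50 − 0) = 12/50 ≈ 0.24.
#ba5830 → (186, 88, 48); #f42ec9 → (244, 46, 201).
R = 186 + 0.24 × (244 − 186) = 199.92 → 200
G = 88 + 0.24 × (46 − 88) = 77.92 → 78
B = 48 + 0.24 × (201 − 48) = 84.72 → 85

(200, 78, 85)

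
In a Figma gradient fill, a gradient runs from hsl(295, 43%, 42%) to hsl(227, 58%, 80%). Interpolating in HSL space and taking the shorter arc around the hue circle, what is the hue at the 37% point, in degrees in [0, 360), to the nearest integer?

Hue arc: Δh = 227 − 295 = -68° (|Δh| ≤ 180, already the shorter path).
H = 295 + 0.37 × (-68) = 269.84 → 270°

270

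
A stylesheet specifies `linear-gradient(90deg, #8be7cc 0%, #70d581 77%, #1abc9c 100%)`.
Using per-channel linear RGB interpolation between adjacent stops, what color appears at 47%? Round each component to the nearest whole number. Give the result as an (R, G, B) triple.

47% lies between the 0% and 77% stops, so the local fraction is t = (47 − 0)/(77 − 0) = 47/77 ≈ 0.6104.
#8be7cc → (139, 231, 204); #70d581 → (112, 213, 129).
R = 139 + 0.6104 × (112 − 139) = 122.519 → 123
G = 231 + 0.6104 × (213 − 231) = 220.013 → 220
B = 204 + 0.6104 × (129 − 204) = 158.22 → 158

(123, 220, 158)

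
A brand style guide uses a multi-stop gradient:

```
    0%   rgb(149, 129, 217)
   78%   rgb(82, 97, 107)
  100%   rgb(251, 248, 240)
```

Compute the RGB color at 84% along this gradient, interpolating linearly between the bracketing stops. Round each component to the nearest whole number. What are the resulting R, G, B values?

(128, 138, 143)

84% lies between the 78% and 100% stops, so the local fraction is t = (84 − 78)/(100 − 78) = 6/22 ≈ 0.2727.
R = 82 + 0.2727 × (251 − 82) = 128.086 → 128
G = 97 + 0.2727 × (248 − 97) = 138.178 → 138
B = 107 + 0.2727 × (240 − 107) = 143.269 → 143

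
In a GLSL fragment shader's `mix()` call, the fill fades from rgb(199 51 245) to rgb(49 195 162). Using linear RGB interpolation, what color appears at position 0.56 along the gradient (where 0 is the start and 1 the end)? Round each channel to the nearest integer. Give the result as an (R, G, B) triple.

R = 199 + 0.56 × (49 − 199) = 199 + 0.56 × -150 = 115 → 115
G = 51 + 0.56 × (195 − 51) = 51 + 0.56 × 144 = 131.64 → 132
B = 245 + 0.56 × (162 − 245) = 245 + 0.56 × -83 = 198.52 → 199

(115, 132, 199)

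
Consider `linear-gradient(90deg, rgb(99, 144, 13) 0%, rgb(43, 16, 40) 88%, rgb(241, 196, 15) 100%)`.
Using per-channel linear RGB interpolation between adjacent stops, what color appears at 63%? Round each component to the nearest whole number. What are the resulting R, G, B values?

(59, 52, 32)

63% lies between the 0% and 88% stops, so the local fraction is t = (63 − 0)/(88 − 0) = 63/88 ≈ 0.7159.
R = 99 + 0.7159 × (43 − 99) = 58.91 → 59
G = 144 + 0.7159 × (16 − 144) = 52.365 → 52
B = 13 + 0.7159 × (40 − 13) = 32.329 → 32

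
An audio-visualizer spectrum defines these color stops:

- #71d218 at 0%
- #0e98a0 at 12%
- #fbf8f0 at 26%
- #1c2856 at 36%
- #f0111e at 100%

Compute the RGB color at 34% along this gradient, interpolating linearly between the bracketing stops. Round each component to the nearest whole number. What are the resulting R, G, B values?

(73, 82, 117)

34% lies between the 26% and 36% stops, so the local fraction is t = (34 − 26)/(36 − 26) = 8/10 ≈ 0.8.
#fbf8f0 → (251, 248, 240); #1c2856 → (28, 40, 86).
R = 251 + 0.8 × (28 − 251) = 72.6 → 73
G = 248 + 0.8 × (40 − 248) = 81.6 → 82
B = 240 + 0.8 × (86 − 240) = 116.8 → 117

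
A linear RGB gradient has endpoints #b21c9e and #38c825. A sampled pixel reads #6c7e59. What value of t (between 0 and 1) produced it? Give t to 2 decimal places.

Invert the lerp on the G channel (largest span, 172): t = (126 − 28) / (200 − 28) = 98/172 = 0.56977.
Check on R: (108 − 178)/(56 − 178) = 0.5738 ✓

0.57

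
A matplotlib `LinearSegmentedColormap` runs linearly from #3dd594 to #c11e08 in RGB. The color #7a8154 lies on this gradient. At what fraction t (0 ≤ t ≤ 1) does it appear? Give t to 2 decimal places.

0.46

Invert the lerp on the G channel (largest span, 183): t = (129 − 213) / (30 − 213) = -84/-183 = 0.45902.
Check on R: (122 − 61)/(193 − 61) = 0.4621 ✓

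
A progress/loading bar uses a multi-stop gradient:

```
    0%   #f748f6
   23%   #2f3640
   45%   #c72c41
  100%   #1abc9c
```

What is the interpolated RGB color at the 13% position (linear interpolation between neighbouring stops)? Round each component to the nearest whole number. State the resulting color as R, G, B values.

13% lies between the 0% and 23% stops, so the local fraction is t = (13 − 0)/(23 − 0) = 13/23 ≈ 0.5652.
#f748f6 → (247, 72, 246); #2f3640 → (47, 54, 64).
R = 247 + 0.5652 × (47 − 247) = 133.96 → 134
G = 72 + 0.5652 × (54 − 72) = 61.826 → 62
B = 246 + 0.5652 × (64 − 246) = 143.134 → 143

(134, 62, 143)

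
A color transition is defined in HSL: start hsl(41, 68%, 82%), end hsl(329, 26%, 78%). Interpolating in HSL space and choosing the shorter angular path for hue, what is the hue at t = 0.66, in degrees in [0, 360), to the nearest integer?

353

Hue: 329 − 41 = 288°, but |288| > 180 so the shorter arc goes the other way: Δh = 288 − 360 = -72°.
H = 41 + 0.66 × (-72) = -6.52 → -7 → -7 mod 360 = 353°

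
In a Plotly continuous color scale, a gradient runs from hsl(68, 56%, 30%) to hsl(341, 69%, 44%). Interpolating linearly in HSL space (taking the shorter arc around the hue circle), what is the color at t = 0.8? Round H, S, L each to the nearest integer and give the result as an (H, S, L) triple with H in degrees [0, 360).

(358, 66, 41)

Hue: 341 − 68 = 273°, but |273| > 180 so the shorter arc goes the other way: Δh = 273 − 360 = -87°.
H = 68 + 0.8 × (-87) = -1.6 → -2 → -2 mod 360 = 358°
S = 56 + 0.8 × (69 − 56) = 66.4 → 66%
L = 30 + 0.8 × (44 − 30) = 41.2 → 41%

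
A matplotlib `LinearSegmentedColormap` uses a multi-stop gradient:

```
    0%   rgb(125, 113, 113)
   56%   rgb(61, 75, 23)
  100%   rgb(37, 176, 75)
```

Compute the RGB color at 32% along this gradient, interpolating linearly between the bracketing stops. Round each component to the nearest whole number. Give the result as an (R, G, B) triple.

(88, 91, 62)

32% lies between the 0% and 56% stops, so the local fraction is t = (32 − 0)/(56 − 0) = 32/56 ≈ 0.5714.
R = 125 + 0.5714 × (61 − 125) = 88.43 → 88
G = 113 + 0.5714 × (75 − 113) = 91.287 → 91
B = 113 + 0.5714 × (23 − 113) = 61.574 → 62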